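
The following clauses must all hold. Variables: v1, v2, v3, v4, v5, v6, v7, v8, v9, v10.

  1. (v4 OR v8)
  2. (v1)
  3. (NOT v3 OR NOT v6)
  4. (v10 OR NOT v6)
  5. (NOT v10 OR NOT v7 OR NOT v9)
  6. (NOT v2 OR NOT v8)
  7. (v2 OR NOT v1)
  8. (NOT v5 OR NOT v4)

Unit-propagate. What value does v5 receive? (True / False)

(v1) is a unit clause: v1 = True.
From (NOT v1 OR v2) and v1 = True: v2 = True.
(NOT v8 OR NOT v2): since v2 = True, the clause reduces to (NOT v8). v8 = False.
(v4 OR v8) with v8 = False leaves only v4, so v4 = True.
From (NOT v4 OR NOT v5) and v4 = True: v5 = False.

False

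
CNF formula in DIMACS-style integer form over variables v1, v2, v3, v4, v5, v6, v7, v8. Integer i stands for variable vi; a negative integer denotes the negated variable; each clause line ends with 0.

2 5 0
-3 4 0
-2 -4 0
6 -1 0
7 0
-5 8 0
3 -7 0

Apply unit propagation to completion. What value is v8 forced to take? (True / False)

True

Unit clause (v7) sets v7 = True.
(¬v7 ∨ v3) with v7 = True leaves only v3, so v3 = True.
(¬v3 ∨ v4): since v3 = True, the clause reduces to (v4). v4 = True.
(¬v4 ∨ ¬v2) with v4 = True leaves only ¬v2, so v2 = False.
(v2 ∨ v5): since v2 = False, the clause reduces to (v5). v5 = True.
From (¬v5 ∨ v8) and v5 = True: v8 = True.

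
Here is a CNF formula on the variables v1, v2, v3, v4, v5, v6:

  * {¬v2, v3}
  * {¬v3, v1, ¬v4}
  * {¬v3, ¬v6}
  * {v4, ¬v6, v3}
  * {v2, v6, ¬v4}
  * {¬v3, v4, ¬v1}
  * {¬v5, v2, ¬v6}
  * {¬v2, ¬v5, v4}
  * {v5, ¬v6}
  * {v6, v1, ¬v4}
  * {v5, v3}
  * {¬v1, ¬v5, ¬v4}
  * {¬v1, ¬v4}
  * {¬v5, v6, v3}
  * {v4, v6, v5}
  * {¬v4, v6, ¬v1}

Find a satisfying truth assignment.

Set v1 = False and propagate.
Set v2 = False and propagate.
The remaining clauses are satisfied by v3 = True, v4 = False, v5 = True, v6 = False.
Check each clause:
  1. {v3, ¬v2} — v3 is true.
  2. {¬v4, ¬v3, v1} — ¬v4 is true.
  3. {¬v6, ¬v3} — ¬v6 is true.
  4. {v4, ¬v6, v3} — ¬v6 is true.
  5. {v2, v6, ¬v4} — ¬v4 is true.
  6. {v4, ¬v3, ¬v1} — ¬v1 is true.
  7. {v2, ¬v5, ¬v6} — ¬v6 is true.
  8. {v4, ¬v5, ¬v2} — ¬v2 is true.
  9. {v5, ¬v6} — ¬v6 is true.
  10. {¬v4, v6, v1} — ¬v4 is true.
  11. {v3, v5} — v3 is true.
  12. {¬v4, ¬v5, ¬v1} — ¬v4 is true.
  13. {¬v1, ¬v4} — ¬v4 is true.
  14. {v3, v6, ¬v5} — v3 is true.
  15. {v4, v6, v5} — v5 is true.
  16. {v6, ¬v1, ¬v4} — ¬v4 is true.

v1=F, v2=F, v3=T, v4=F, v5=T, v6=F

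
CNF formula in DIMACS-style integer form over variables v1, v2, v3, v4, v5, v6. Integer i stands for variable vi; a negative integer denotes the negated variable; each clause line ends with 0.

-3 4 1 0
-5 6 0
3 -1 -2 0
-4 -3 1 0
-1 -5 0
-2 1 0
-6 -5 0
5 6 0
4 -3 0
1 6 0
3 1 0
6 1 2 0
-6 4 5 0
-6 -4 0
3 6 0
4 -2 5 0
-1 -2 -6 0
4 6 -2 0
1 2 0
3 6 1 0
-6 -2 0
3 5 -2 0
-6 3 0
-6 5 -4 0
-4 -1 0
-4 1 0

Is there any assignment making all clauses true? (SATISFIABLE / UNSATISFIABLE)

v6 = True:
  propagation gives v5=False, v4=True; an empty clause results — contradiction.
v6 = False:
  propagation gives v5=False; an empty clause results — contradiction.
Every branch closes, so no satisfying assignment exists.

UNSATISFIABLE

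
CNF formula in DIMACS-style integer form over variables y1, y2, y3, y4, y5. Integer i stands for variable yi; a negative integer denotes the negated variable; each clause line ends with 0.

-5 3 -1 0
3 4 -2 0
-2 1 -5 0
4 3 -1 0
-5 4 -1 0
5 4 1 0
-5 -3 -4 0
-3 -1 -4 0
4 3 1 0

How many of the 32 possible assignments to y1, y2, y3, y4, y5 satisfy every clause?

10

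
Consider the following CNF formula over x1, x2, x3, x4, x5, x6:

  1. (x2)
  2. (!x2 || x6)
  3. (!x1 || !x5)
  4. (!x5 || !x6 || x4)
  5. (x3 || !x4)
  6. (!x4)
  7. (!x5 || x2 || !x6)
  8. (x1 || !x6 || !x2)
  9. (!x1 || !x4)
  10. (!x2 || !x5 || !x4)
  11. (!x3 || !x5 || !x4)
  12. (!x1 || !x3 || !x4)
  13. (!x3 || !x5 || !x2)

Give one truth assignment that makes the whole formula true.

(x2) is a unit clause, so x2 = True.
Unit propagation: (x6) forces x6 = True.
The clause (!x4) is unit: x4 must be False.
Unit propagation: (!x5) forces x5 = False.
(x1) is a unit clause, so x1 = True.
x3 is now unconstrained; take x3 = True.

x1=True, x2=True, x3=True, x4=False, x5=False, x6=True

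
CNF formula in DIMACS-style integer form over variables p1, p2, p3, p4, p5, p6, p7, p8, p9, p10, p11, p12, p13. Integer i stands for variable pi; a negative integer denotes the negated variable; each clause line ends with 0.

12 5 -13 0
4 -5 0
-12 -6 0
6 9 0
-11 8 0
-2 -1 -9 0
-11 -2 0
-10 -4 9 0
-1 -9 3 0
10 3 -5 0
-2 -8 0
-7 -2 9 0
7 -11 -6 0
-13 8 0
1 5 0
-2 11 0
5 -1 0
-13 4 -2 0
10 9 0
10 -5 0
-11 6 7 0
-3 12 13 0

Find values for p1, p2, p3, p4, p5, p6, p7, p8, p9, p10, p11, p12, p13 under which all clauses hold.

p1 = F, p2 = F, p3 = F, p4 = T, p5 = T, p6 = F, p7 = T, p8 = T, p9 = T, p10 = T, p11 = T, p12 = T, p13 = F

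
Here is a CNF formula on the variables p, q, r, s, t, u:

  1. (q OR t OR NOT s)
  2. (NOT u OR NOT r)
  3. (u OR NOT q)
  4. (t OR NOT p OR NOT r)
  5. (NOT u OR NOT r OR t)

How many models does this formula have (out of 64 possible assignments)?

25

Split on r, then t.
  r=T, t=T: remaining (p,q,s,u) ∈ {(F,F,F,F); (F,F,T,F); (T,F,F,F); (T,F,T,F)} — 4.
  r=T, t=F: remaining (p,q,s,u) ∈ {(F,F,F,F)} — 1.
  r=F, t=T: p, s free; 3 ways for (q,u) × 2^2 = 12.
  r=F, t=F: p free; 4 ways for (q,s,u) × 2^1 = 8.
Total: 4 + 1 + 12 + 8 = 25.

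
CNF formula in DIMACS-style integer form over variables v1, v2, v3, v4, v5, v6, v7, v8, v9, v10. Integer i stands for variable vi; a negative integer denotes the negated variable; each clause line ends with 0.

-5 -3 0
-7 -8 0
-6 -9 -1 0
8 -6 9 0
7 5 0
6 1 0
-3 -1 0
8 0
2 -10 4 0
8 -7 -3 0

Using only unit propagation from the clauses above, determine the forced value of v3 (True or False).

(v8) stands alone — v8 = True.
From (~v7 | ~v8) and v8 = True: v7 = False.
In (v5 | v7), v7 is now false; v5 must hold, so v5 = True.
From (~v5 | ~v3) and v5 = True: v3 = False.

False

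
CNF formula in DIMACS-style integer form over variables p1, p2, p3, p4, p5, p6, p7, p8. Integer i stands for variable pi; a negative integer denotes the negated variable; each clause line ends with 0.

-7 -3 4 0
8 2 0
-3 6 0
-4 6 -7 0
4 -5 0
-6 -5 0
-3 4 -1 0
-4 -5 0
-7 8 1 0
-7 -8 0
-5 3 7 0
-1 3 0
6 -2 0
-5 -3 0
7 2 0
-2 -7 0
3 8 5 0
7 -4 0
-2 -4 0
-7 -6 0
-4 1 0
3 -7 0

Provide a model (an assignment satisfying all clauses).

p1=0, p2=1, p3=1, p4=0, p5=0, p6=1, p7=0, p8=0

Check each clause:
  1. (NOT p7 OR p4 OR NOT p3) — NOT p7 is true.
  2. (p2 OR p8) — p2 is true.
  3. (NOT p3 OR p6) — p6 is true.
  4. (NOT p4 OR p6 OR NOT p7) — NOT p7 is true.
  5. (NOT p5 OR p4) — NOT p5 is true.
  6. (NOT p5 OR NOT p6) — NOT p5 is true.
  7. (p4 OR NOT p1 OR NOT p3) — NOT p1 is true.
  8. (NOT p4 OR NOT p5) — NOT p5 is true.
  9. (NOT p7 OR p8 OR p1) — NOT p7 is true.
  10. (NOT p8 OR NOT p7) — NOT p8 is true.
  11. (p3 OR NOT p5 OR p7) — NOT p5 is true.
  12. (p3 OR NOT p1) — p3 is true.
  13. (p6 OR NOT p2) — p6 is true.
  14. (NOT p3 OR NOT p5) — NOT p5 is true.
  15. (p2 OR p7) — p2 is true.
  16. (NOT p7 OR NOT p2) — NOT p7 is true.
  17. (p5 OR p3 OR p8) — p3 is true.
  18. (NOT p4 OR p7) — NOT p4 is true.
  19. (NOT p4 OR NOT p2) — NOT p4 is true.
  20. (NOT p6 OR NOT p7) — NOT p7 is true.
  21. (NOT p4 OR p1) — NOT p4 is true.
  22. (NOT p7 OR p3) — NOT p7 is true.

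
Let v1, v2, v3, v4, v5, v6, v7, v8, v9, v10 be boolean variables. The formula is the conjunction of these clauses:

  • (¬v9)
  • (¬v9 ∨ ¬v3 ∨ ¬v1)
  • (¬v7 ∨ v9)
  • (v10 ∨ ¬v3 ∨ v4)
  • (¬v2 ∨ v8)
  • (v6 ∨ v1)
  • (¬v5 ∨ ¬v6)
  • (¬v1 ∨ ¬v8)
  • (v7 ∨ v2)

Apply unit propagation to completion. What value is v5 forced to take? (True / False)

False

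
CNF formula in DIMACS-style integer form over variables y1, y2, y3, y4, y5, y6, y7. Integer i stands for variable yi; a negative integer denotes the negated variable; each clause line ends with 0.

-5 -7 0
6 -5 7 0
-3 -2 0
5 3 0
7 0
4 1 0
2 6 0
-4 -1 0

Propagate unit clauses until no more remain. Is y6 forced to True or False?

True

(y7) stands alone — y7 = True.
From (!y7 || !y5) and y7 = True: y5 = False.
From (y5 || y3) and y5 = False: y3 = True.
(!y2 || !y3) with y3 = True leaves only !y2, so y2 = False.
(y6 || y2) with y2 = False leaves only y6, so y6 = True.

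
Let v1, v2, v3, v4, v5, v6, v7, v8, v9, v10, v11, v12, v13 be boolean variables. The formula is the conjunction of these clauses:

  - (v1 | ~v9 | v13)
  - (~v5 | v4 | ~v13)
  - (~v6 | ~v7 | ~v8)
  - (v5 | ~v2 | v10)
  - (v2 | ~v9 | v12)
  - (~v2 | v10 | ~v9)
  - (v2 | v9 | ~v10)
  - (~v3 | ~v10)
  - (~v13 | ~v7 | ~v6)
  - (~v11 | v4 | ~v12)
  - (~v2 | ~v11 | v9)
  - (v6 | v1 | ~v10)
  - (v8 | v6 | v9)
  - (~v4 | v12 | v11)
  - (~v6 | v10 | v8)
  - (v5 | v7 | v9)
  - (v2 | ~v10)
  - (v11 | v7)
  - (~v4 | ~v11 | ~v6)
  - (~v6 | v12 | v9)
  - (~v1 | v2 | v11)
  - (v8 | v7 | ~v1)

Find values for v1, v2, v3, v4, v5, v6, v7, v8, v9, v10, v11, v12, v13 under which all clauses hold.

v1=T  v2=T  v3=F  v4=T  v5=F  v6=F  v7=T  v8=T  v9=T  v10=T  v11=T  v12=T  v13=F

Check each clause:
  1. (v13 | v1 | ~v9) — v1 is true.
  2. (~v13 | ~v5 | v4) — ~v13 is true.
  3. (~v6 | ~v7 | ~v8) — ~v6 is true.
  4. (v10 | ~v2 | v5) — v10 is true.
  5. (~v9 | v12 | v2) — v2 is true.
  6. (~v2 | v10 | ~v9) — v10 is true.
  7. (v2 | v9 | ~v10) — v9 is true.
  8. (~v3 | ~v10) — ~v3 is true.
  9. (~v6 | ~v7 | ~v13) — ~v6 is true.
  10. (v4 | ~v12 | ~v11) — v4 is true.
  11. (~v2 | v9 | ~v11) — v9 is true.
  12. (v1 | ~v10 | v6) — v1 is true.
  13. (v8 | v9 | v6) — v8 is true.
  14. (v12 | v11 | ~v4) — v11 is true.
  15. (v10 | ~v6 | v8) — v8 is true.
  16. (v9 | v7 | v5) — v9 is true.
  17. (v2 | ~v10) — v2 is true.
  18. (v7 | v11) — v11 is true.
  19. (~v11 | ~v4 | ~v6) — ~v6 is true.
  20. (~v6 | v12 | v9) — v9 is true.
  21. (~v1 | v11 | v2) — v2 is true.
  22. (v7 | ~v1 | v8) — v8 is true.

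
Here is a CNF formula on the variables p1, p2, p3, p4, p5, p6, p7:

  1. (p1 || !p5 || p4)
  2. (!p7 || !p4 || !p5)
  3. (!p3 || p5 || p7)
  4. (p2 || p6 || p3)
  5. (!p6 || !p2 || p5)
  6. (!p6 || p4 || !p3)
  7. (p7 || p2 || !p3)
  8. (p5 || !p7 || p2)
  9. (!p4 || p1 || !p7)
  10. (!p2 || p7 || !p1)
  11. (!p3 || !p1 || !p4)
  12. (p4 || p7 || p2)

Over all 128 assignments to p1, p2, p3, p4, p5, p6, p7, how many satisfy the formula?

Case analysis on p7 and p2:
  p7=1, p2=1: 8 of the 32 assignments to (p1,p3,p4,p5,p6) work.
  p7=1, p2=0: remaining (p1,p3,p4,p5,p6) ∈ {(1,0,0,1,1); (1,1,0,1,0)} — 2.
  p7=0, p2=1: 6 of the 32 assignments to (p1,p3,p4,p5,p6) work.
  p7=0, p2=0: remaining (p1,p3,p4,p5,p6) ∈ {(0,0,1,0,1); (0,0,1,1,1); (1,0,1,0,1); (1,0,1,1,1)} — 4.
Total: 8 + 2 + 6 + 4 = 20.

20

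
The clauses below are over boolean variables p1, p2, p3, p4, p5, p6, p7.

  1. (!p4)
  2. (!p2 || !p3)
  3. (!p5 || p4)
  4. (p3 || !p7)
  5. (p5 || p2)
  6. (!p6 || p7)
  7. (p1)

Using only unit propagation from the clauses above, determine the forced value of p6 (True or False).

(!p4) is a unit clause: p4 = False.
(p4 || !p5) with p4 = False leaves only !p5, so p5 = False.
From (p2 || p5) and p5 = False: p2 = True.
(!p3 || !p2) with p2 = True leaves only !p3, so p3 = False.
(!p7 || p3) with p3 = False leaves only !p7, so p7 = False.
In (p7 || !p6), p7 is now false; !p6 must hold, so p6 = False.

False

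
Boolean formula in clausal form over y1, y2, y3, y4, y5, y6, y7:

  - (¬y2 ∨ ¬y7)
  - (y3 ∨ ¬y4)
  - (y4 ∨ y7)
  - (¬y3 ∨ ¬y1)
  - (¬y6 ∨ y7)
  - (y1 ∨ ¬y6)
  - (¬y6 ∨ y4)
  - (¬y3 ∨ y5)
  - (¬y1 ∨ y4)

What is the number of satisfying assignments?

6

Satisfying assignments:
  y1=0 y2=0 y3=0 y4=0 y5=0 y6=0 y7=1
  y1=0 y2=0 y3=0 y4=0 y5=1 y6=0 y7=1
  y1=0 y2=0 y3=1 y4=0 y5=1 y6=0 y7=1
  y1=0 y2=0 y3=1 y4=1 y5=1 y6=0 y7=0
  y1=0 y2=0 y3=1 y4=1 y5=1 y6=0 y7=1
  y1=0 y2=1 y3=1 y4=1 y5=1 y6=0 y7=0
Count: 6.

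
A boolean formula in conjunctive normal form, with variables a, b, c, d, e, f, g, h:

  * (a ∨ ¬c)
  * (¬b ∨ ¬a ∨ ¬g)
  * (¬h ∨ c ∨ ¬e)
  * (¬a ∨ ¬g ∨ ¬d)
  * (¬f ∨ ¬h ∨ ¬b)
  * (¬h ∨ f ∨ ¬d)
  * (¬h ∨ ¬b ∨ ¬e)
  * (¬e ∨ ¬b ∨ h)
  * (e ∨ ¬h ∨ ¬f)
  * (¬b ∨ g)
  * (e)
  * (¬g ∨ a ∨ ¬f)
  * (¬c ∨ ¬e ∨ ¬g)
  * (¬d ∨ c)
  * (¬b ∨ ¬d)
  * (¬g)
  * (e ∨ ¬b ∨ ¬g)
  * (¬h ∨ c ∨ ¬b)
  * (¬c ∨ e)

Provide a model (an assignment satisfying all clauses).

Unit propagation: (e) forces e = True.
(¬g) is a unit clause, so g = False.
The clause (¬b) is unit: b must be False.
a occurs only positively in the remaining clauses — set a = True.
d occurs only negated in the remaining clauses — set d = False.
Try c = True.
f, h are now unconstrained; take f = True, h = True.
Check each clause:
  1. (¬c ∨ a) — a is true.
  2. (¬a ∨ ¬b ∨ ¬g) — ¬g is true.
  3. (¬h ∨ ¬e ∨ c) — c is true.
  4. (¬a ∨ ¬d ∨ ¬g) — ¬g is true.
  5. (¬b ∨ ¬f ∨ ¬h) — ¬b is true.
  6. (¬d ∨ f ∨ ¬h) — ¬d is true.
  7. (¬e ∨ ¬b ∨ ¬h) — ¬b is true.
  8. (¬e ∨ h ∨ ¬b) — h is true.
  9. (e ∨ ¬h ∨ ¬f) — e is true.
  10. (g ∨ ¬b) — ¬b is true.
  11. (e) — e is true.
  12. (¬g ∨ ¬f ∨ a) — a is true.
  13. (¬g ∨ ¬e ∨ ¬c) — ¬g is true.
  14. (¬d ∨ c) — c is true.
  15. (¬d ∨ ¬b) — ¬d is true.
  16. (¬g) — ¬g is true.
  17. (¬g ∨ ¬b ∨ e) — ¬g is true.
  18. (c ∨ ¬h ∨ ¬b) — c is true.
  19. (e ∨ ¬c) — e is true.

a=True  b=False  c=True  d=False  e=True  f=True  g=False  h=True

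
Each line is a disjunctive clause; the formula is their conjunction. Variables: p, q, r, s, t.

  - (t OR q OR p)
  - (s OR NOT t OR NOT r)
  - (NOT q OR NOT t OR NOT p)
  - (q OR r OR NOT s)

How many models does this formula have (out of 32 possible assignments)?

18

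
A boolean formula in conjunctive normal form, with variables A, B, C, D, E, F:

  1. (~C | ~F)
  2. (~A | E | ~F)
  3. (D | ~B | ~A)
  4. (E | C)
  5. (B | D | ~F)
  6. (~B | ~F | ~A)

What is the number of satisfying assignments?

Case analysis on F and A:
  F=T, A=T: remaining (B,C,D,E) ∈ {(F,F,T,T)} — 1.
  F=T, A=F: remaining (B,C,D,E) ∈ {(F,F,T,T); (T,F,F,T); (T,F,T,T)} — 3.
  F=F, A=T: 9 of the 16 assignments to (B,C,D,E) work.
  F=F, A=F: B, D free; 3 ways for (C,E) × 2^2 = 12.
Total: 1 + 3 + 9 + 12 = 25.

25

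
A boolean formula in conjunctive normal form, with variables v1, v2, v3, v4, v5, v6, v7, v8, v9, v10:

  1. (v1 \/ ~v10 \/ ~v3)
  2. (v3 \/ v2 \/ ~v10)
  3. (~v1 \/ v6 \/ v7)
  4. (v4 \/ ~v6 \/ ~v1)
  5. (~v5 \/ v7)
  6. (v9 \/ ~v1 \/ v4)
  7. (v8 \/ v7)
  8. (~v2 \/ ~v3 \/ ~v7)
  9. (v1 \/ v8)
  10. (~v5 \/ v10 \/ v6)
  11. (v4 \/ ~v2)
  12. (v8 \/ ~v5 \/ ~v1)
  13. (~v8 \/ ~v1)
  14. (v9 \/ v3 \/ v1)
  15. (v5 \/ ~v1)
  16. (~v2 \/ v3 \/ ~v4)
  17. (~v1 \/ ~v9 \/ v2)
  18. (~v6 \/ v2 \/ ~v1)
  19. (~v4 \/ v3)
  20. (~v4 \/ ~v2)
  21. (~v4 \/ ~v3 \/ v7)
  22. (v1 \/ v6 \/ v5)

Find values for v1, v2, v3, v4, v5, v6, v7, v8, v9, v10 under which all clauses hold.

Branch on v1: take v1 = False.
  then v8 is forced to True.
Set v2 = False and propagate.
The remaining clauses are satisfied by v3 = False, v4 = False, v5 = False, v6 = True, v7 = True, v9 = True, v10 = False.
Every clause has at least one true literal under this assignment.

v1=False, v2=False, v3=False, v4=False, v5=False, v6=True, v7=True, v8=True, v9=True, v10=False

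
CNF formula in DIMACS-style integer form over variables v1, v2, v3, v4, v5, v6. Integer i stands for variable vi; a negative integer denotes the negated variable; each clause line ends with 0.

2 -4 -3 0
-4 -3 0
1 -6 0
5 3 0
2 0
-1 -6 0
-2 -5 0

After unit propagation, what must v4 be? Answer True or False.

False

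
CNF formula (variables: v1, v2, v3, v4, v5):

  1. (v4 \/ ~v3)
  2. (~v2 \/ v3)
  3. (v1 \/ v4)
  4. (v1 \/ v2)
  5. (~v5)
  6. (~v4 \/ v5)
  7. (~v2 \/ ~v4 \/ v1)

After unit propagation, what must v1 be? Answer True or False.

True

Unit clause (~v5) sets v5 = False.
From (v5 \/ ~v4) and v5 = False: v4 = False.
(v4 \/ ~v3): since v4 = False, the clause reduces to (~v3). v3 = False.
(~v2 \/ v3): since v3 = False, the clause reduces to (~v2). v2 = False.
In (v4 \/ v1), v4 is now false; v1 must hold, so v1 = True.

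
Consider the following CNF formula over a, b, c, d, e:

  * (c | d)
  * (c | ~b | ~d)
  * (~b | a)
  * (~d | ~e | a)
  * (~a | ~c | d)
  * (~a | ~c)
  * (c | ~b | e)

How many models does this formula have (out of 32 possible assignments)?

6

The models are:
  a=0 b=0 c=0 d=1 e=0
  a=0 b=0 c=1 d=0 e=0
  a=0 b=0 c=1 d=0 e=1
  a=0 b=0 c=1 d=1 e=0
  a=1 b=0 c=0 d=1 e=0
  a=1 b=0 c=0 d=1 e=1
That's 6 in total.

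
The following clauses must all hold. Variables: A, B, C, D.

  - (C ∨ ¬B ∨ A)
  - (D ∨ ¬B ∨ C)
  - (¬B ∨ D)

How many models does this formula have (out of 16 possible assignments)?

Split on B, then C.
  B=T, C=T: remaining (A,D) ∈ {(F,T); (T,T)} — 2.
  B=T, C=F: remaining (A,D) ∈ {(T,T)} — 1.
  B=F, C=T: remaining (A,D) ∈ {(F,F); (F,T); (T,F); (T,T)} — 4.
  B=F, C=F: remaining (A,D) ∈ {(F,F); (F,T); (T,F); (T,T)} — 4.
Total: 2 + 1 + 4 + 4 = 11.

11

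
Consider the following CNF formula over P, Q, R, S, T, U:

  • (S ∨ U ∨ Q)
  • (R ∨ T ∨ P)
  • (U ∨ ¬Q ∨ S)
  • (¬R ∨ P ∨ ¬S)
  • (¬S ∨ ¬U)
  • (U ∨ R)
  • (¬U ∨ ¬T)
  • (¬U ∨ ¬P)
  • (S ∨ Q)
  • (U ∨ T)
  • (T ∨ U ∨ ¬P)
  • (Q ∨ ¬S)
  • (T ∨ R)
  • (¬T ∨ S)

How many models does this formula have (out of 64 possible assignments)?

2

Satisfying assignments:
  P=0 Q=1 R=1 S=0 T=0 U=1
  P=1 Q=1 R=1 S=1 T=1 U=0
That's 2 in total.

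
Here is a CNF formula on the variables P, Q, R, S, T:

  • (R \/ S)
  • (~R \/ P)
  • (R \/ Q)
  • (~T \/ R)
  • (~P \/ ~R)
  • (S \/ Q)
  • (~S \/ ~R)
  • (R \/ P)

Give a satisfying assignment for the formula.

P=1, Q=1, R=0, S=1, T=0

Q occurs only positively in the remaining clauses — set Q = True.
Pure literal: T appears only negated; assign T = False.
Set P = True and propagate.
  then R is forced to False.
  then S is forced to True.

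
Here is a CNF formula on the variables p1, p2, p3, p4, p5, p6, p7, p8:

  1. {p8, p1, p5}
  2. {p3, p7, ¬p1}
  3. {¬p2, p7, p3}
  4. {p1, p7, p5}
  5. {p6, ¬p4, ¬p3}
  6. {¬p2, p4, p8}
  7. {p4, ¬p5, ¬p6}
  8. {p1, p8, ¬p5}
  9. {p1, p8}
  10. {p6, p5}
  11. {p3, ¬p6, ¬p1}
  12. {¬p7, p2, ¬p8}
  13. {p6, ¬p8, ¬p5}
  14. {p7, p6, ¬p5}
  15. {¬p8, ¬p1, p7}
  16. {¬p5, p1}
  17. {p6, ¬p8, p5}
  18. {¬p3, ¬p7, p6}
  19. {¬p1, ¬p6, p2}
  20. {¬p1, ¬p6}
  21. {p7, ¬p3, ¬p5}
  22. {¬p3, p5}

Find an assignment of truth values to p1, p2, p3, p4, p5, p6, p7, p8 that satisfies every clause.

p1=0, p2=1, p3=0, p4=0, p5=0, p6=1, p7=1, p8=1

Branch on p1: take p1 = False.
  then p8 is forced to True.
  then p5 is forced to False.
  then p7 is forced to True.
  then p6 is forced to True.
  then p2 is forced to True.
  then p3 is forced to False.
p4 is now unconstrained; take p4 = False.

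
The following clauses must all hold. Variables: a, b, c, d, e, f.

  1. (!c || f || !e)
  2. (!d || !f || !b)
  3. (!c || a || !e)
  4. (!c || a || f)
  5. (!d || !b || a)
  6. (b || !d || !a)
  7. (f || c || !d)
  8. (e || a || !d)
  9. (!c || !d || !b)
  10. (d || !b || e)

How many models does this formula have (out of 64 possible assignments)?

Split on d, then a.
  d=1, a=1: a clause becomes empty — 0.
  d=1, a=0: remaining (b,c,e,f) ∈ {(0,0,1,1)} — 1.
  d=0, a=1: 10 of the 16 assignments to (b,c,e,f) work.
  d=0, a=0: 7 of the 16 assignments to (b,c,e,f) work.
Total: 0 + 1 + 10 + 7 = 18.

18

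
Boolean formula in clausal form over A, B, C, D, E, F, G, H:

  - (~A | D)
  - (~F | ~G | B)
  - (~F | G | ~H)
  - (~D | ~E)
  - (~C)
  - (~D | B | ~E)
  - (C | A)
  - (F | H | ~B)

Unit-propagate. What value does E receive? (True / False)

False

Unit clause (~C) sets C = False.
(A | C): since C = False, the clause reduces to (A). A = True.
From (D | ~A) and A = True: D = True.
In (~E | ~D), ~D is now false; ~E must hold, so E = False.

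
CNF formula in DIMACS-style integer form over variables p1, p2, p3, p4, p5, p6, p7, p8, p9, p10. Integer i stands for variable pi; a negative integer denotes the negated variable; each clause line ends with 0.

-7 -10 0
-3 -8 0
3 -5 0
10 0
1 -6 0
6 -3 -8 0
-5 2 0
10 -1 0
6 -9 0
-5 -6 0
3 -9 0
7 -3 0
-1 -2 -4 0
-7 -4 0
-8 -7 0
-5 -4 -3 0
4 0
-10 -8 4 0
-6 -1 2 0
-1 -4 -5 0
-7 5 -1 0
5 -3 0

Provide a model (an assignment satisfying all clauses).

p1=False, p2=False, p3=False, p4=True, p5=False, p6=False, p7=False, p8=True, p9=False, p10=True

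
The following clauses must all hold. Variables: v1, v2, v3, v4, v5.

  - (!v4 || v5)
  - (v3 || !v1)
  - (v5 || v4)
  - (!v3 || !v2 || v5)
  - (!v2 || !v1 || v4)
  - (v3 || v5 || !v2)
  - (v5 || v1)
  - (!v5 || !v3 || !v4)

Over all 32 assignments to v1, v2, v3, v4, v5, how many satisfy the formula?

7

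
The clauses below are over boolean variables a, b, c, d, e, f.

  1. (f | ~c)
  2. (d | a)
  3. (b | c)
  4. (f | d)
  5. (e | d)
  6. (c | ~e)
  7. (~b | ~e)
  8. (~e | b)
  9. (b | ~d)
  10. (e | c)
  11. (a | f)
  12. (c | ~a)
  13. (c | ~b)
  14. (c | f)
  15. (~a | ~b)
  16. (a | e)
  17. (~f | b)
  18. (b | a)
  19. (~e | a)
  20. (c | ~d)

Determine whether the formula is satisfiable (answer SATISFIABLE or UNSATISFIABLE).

UNSATISFIABLE

b = True:
  propagation gives e=False, d=True, c=True, f=True; an empty clause results — contradiction.
b = False:
  propagation gives c=True, f=True; an empty clause results — contradiction.
Every branch closes, so no satisfying assignment exists.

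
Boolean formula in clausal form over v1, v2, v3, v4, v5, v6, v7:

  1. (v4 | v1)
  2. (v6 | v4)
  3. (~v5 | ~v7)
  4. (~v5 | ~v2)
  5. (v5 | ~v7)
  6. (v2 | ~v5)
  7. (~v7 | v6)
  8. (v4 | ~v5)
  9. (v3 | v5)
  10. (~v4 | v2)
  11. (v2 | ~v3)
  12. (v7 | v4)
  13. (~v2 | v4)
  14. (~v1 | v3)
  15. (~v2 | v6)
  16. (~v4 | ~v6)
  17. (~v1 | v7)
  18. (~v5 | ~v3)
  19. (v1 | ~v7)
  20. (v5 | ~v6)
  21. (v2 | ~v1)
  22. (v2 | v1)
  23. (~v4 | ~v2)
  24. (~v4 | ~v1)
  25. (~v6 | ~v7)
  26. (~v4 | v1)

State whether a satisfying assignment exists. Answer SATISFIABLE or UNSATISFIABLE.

UNSATISFIABLE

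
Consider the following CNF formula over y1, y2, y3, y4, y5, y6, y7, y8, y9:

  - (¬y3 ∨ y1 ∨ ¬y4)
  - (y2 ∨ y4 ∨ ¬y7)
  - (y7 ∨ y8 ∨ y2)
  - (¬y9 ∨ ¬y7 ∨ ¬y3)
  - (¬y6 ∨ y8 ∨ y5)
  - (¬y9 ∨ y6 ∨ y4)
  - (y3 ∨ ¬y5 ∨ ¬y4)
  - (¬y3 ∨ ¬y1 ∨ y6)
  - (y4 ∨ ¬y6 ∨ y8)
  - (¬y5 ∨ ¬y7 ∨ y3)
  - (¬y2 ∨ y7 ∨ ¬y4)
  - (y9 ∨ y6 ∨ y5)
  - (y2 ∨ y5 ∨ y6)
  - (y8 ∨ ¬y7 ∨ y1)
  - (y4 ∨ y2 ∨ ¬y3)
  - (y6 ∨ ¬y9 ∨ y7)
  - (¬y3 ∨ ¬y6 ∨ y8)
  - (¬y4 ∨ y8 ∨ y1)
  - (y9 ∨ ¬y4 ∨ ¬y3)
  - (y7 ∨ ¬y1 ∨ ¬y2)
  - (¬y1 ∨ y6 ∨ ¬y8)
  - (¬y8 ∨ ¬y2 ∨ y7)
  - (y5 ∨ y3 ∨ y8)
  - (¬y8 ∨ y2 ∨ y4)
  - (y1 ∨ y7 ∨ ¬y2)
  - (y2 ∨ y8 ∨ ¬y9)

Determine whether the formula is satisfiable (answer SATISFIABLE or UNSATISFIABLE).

SATISFIABLE

Try y1 = True.
Set y2 = True and propagate.
  then y7 is forced to True.
The remaining clauses are satisfied by y3 = False, y4 = True, y5 = False, y6 = True, y8 = True, y9 = False.
So y1 = T  y2 = T  y3 = F  y4 = T  y5 = F  y6 = T  y7 = T  y8 = T  y9 = F is a satisfying assignment.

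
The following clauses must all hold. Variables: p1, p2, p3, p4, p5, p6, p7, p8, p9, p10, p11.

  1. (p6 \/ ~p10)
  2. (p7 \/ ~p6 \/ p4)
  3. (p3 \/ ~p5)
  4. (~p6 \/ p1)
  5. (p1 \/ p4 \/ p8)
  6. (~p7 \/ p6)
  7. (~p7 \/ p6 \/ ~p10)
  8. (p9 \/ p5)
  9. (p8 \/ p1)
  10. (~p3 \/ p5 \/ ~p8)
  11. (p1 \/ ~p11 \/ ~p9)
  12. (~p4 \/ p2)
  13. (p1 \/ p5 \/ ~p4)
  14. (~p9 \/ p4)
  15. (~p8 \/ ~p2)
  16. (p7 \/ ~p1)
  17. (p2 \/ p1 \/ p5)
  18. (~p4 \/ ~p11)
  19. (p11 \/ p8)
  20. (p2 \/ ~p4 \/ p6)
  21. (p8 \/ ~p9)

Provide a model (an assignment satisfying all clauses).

p1=False, p2=False, p3=True, p4=False, p5=True, p6=False, p7=False, p8=True, p9=False, p10=False, p11=True

p10 occurs only negated in the remaining clauses — set p10 = False.
Try p1 = False.
  then p6 is forced to False.
  then p7 is forced to False.
  then p8 is forced to True.
  then p2 is forced to False.
  then p4 is forced to False.
  then p9 is forced to False.
  then p5 is forced to True.
  then p3 is forced to True.
p11 is now unconstrained; take p11 = True.
Every clause has at least one true literal under this assignment.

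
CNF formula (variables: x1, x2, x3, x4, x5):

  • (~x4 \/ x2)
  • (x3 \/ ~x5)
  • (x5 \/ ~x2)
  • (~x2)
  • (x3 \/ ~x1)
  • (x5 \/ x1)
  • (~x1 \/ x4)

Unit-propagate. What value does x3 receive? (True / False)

True

(~x2) stands alone — x2 = False.
(~x4 \/ x2): since x2 = False, the clause reduces to (~x4). x4 = False.
(x4 \/ ~x1) with x4 = False leaves only ~x1, so x1 = False.
(x5 \/ x1) with x1 = False leaves only x5, so x5 = True.
In (x3 \/ ~x5), ~x5 is now false; x3 must hold, so x3 = True.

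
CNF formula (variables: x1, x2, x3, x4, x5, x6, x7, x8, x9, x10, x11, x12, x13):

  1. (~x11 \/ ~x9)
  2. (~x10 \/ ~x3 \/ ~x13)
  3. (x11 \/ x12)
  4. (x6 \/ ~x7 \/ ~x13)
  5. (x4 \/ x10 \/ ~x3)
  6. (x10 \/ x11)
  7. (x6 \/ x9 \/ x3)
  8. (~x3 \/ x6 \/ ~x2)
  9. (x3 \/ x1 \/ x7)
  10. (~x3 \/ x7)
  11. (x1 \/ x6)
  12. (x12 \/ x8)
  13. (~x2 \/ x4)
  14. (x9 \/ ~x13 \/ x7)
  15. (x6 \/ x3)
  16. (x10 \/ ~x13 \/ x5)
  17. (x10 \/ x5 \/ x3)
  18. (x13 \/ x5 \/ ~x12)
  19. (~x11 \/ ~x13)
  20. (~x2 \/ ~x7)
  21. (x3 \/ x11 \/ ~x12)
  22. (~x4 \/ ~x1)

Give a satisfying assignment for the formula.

x2 occurs only negated in the remaining clauses — set x2 = False.
x5 occurs only positively in the remaining clauses — set x5 = True.
Branch on x1: take x1 = False.
  then x6 is forced to True.
Set x3 = True and propagate.
  then x7 is forced to True.
For the remaining variables, x4 = False, x8 = False, x9 = False, x10 = True, x11 = True, x12 = True, x13 = False works.

x1=F, x2=F, x3=T, x4=F, x5=T, x6=T, x7=T, x8=F, x9=F, x10=T, x11=T, x12=T, x13=F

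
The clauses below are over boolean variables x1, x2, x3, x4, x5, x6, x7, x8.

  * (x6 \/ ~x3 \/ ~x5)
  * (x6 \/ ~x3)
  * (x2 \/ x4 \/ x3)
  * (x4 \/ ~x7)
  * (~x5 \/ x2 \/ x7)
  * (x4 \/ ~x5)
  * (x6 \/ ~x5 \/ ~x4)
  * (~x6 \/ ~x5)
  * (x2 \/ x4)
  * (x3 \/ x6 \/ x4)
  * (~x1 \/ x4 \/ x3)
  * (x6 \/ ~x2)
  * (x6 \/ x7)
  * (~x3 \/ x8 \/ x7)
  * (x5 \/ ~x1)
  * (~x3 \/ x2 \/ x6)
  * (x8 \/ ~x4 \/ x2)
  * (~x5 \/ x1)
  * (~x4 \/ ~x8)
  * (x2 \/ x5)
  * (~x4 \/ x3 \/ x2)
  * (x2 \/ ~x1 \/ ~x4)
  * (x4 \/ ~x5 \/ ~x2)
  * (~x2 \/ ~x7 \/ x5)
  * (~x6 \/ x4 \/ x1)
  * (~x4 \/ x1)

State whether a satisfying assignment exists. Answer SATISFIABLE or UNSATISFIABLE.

UNSATISFIABLE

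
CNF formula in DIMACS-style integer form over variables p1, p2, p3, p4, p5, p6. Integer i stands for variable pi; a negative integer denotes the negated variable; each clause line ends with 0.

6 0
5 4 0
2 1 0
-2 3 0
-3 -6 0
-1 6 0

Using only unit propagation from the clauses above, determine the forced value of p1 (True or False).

Unit clause (p6) sets p6 = True.
(~p6 | ~p3): since p6 = True, the clause reduces to (~p3). p3 = False.
From (p3 | ~p2) and p3 = False: p2 = False.
In (p1 | p2), p2 is now false; p1 must hold, so p1 = True.

True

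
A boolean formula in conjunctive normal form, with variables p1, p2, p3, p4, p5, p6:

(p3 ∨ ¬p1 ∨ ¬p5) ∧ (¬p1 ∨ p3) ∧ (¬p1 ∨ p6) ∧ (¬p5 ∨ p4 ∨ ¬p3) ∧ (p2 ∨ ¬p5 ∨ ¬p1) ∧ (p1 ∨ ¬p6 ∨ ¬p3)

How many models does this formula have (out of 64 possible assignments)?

Case analysis on p1 and p3:
  p1=T, p3=T: 5 of the 16 assignments to (p2,p4,p5,p6) work.
  p1=T, p3=F: a clause becomes empty — 0.
  p1=F, p3=T: p2 free; 3 ways for (p4,p5,p6) × 2^1 = 6.
  p1=F, p3=F: p2, p4, p5, p6 free → 2^4 = 16.
Total: 5 + 0 + 6 + 16 = 27.

27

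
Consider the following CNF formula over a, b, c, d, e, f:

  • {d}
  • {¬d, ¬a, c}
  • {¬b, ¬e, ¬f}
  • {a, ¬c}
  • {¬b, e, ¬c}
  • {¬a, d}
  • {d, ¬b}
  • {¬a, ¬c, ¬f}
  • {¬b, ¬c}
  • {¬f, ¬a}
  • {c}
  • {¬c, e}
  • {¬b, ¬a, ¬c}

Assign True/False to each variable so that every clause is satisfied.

a = T, b = F, c = T, d = T, e = T, f = F

Check each clause:
  1. {d} — d is true.
  2. {¬d, ¬a, c} — c is true.
  3. {¬b, ¬e, ¬f} — ¬f is true.
  4. {¬c, a} — a is true.
  5. {¬b, e, ¬c} — e is true.
  6. {d, ¬a} — d is true.
  7. {d, ¬b} — d is true.
  8. {¬f, ¬a, ¬c} — ¬f is true.
  9. {¬b, ¬c} — ¬b is true.
  10. {¬a, ¬f} — ¬f is true.
  11. {c} — c is true.
  12. {e, ¬c} — e is true.
  13. {¬b, ¬c, ¬a} — ¬b is true.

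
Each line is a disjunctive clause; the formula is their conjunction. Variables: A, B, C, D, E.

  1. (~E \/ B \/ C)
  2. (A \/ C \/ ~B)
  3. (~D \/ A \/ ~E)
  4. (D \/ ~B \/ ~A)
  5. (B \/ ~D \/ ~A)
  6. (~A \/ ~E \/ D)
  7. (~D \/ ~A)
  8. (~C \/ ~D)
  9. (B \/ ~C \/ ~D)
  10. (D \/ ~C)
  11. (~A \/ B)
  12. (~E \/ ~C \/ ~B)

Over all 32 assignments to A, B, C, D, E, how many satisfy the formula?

Satisfying assignments:
  A=0 B=0 C=0 D=0 E=0
  A=0 B=0 C=0 D=1 E=0
That's 2 in total.

2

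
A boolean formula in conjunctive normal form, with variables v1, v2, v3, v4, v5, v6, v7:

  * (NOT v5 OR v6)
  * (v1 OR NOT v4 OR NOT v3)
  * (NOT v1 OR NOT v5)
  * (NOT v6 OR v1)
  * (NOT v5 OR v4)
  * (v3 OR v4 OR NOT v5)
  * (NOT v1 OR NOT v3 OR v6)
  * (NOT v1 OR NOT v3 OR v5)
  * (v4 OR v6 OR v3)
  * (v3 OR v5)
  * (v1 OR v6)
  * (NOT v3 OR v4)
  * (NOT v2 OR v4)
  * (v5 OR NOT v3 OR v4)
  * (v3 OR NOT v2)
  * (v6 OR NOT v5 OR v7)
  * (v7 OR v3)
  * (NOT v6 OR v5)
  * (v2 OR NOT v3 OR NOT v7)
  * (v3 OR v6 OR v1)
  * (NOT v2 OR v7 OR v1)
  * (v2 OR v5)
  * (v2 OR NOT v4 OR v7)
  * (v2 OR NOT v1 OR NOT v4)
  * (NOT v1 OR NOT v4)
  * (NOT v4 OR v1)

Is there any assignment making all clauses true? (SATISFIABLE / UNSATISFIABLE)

UNSATISFIABLE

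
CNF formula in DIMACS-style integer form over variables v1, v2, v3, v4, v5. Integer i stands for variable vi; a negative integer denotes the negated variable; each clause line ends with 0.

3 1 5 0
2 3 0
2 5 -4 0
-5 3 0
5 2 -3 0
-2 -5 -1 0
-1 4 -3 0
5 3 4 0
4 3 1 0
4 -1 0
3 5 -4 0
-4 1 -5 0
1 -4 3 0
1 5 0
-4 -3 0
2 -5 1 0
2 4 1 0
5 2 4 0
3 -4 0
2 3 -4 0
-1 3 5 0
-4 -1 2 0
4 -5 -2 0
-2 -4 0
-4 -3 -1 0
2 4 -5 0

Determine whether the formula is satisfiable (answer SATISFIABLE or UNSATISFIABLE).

UNSATISFIABLE

v4 = True:
  propagation gives v3=False; an empty clause results — contradiction.
v4 = False:
  propagation gives v1=False, v3=True, v5=True, v2=True; an empty clause results — contradiction.
Every branch closes, so no satisfying assignment exists.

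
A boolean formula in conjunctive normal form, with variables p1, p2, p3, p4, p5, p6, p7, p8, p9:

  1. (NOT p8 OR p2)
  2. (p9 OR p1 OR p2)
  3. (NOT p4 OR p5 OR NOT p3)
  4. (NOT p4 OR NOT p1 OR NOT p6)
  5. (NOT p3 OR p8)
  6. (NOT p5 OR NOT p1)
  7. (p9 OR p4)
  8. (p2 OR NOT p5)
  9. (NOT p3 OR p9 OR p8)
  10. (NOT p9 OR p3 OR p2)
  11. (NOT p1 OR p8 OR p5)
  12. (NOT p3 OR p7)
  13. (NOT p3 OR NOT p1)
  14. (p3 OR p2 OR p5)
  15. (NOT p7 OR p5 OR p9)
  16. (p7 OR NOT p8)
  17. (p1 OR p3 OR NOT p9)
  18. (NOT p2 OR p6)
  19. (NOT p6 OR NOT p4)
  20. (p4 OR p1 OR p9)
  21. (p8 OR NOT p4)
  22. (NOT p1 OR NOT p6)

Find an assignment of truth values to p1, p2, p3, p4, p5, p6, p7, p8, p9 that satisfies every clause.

p1 = 0  p2 = 1  p3 = 1  p4 = 0  p5 = 1  p6 = 1  p7 = 1  p8 = 1  p9 = 1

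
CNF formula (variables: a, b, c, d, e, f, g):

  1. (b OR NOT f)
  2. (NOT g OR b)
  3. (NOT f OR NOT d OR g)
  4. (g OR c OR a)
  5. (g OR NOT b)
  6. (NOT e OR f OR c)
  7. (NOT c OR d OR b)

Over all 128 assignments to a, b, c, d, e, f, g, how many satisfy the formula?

34

Case analysis on b and g:
  b=T, g=T: a, d free; 7 ways for (c,e,f) × 2^2 = 28.
  b=T, g=F: a clause becomes empty — 0.
  b=F, g=T: a clause becomes empty — 0.
  b=F, g=F: 6 of the 32 assignments to (a,c,d,e,f) work.
Total: 28 + 0 + 0 + 6 = 34.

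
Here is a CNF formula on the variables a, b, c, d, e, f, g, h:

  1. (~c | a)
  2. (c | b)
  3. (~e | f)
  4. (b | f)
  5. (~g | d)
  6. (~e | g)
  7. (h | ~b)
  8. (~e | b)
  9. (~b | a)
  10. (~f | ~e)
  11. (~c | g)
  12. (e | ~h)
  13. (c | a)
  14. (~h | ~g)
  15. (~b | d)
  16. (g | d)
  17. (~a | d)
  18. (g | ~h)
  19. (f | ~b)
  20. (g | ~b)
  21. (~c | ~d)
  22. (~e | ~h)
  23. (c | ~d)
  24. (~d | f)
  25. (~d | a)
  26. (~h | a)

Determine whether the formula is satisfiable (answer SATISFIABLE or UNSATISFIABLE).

UNSATISFIABLE

b = True:
  propagation gives h=True, a=True, e=True; an empty clause results — contradiction.
b = False:
  propagation gives c=True, a=True, f=True, e=False; an empty clause results — contradiction.
Every branch closes, so no satisfying assignment exists.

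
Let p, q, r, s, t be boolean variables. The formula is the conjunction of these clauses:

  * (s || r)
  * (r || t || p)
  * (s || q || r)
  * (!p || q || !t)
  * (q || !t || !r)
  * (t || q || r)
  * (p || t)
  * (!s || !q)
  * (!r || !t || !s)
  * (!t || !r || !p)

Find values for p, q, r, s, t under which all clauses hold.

Try p = False.
  then t is forced to True.
For the remaining variables, q = False, r = False, s = True works.

p=F  q=F  r=F  s=T  t=T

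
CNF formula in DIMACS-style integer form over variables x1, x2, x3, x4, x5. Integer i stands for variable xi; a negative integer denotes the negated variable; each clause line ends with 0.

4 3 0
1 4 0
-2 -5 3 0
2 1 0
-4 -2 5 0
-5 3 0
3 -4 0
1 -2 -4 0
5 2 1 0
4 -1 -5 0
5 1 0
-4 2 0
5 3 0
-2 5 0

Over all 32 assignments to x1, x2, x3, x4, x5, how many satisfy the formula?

Satisfying assignments:
  x1=1 x2=0 x3=1 x4=0 x5=0
  x1=1 x2=1 x3=1 x4=1 x5=1
That's 2 in total.

2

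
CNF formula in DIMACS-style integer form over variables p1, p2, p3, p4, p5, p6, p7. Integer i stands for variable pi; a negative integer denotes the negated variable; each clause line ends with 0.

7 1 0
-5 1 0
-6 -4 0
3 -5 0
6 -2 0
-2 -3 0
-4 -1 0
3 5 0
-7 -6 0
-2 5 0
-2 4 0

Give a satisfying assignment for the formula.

p1=1, p2=0, p3=1, p4=0, p5=1, p6=1, p7=0

Check each clause:
  1. (p1 ∨ p7) — p1 is true.
  2. (¬p5 ∨ p1) — p1 is true.
  3. (¬p6 ∨ ¬p4) — ¬p4 is true.
  4. (¬p5 ∨ p3) — p3 is true.
  5. (p6 ∨ ¬p2) — p6 is true.
  6. (¬p3 ∨ ¬p2) — ¬p2 is true.
  7. (¬p1 ∨ ¬p4) — ¬p4 is true.
  8. (p3 ∨ p5) — p3 is true.
  9. (¬p7 ∨ ¬p6) — ¬p7 is true.
  10. (p5 ∨ ¬p2) — p5 is true.
  11. (p4 ∨ ¬p2) — ¬p2 is true.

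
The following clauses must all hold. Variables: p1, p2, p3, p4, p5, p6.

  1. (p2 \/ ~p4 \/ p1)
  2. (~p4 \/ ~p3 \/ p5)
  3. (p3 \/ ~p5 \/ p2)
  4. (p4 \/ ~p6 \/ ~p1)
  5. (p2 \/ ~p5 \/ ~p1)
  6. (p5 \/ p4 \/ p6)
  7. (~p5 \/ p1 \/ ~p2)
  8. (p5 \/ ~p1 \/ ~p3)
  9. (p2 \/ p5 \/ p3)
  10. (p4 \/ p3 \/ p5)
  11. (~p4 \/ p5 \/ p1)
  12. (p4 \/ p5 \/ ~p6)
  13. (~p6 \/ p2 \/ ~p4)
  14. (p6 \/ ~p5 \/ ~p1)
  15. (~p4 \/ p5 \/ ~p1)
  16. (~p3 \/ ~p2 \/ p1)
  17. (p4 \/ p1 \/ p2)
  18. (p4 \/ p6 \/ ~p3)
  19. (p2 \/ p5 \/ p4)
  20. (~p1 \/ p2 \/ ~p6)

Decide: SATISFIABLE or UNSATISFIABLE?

SATISFIABLE

Set p1 = True and propagate.
Branch on p2: take p2 = True.
Set p3 = False and propagate.
The remaining clauses are satisfied by p4 = True, p5 = True, p6 = True.
Every clause has at least one true literal under this assignment.
So p1=1, p2=1, p3=0, p4=1, p5=1, p6=1 is a satisfying assignment.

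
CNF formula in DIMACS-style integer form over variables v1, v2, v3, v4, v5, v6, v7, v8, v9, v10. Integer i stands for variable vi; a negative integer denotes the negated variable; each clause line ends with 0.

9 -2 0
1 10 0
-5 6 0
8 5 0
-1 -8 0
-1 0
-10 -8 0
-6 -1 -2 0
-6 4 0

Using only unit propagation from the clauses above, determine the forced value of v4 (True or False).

True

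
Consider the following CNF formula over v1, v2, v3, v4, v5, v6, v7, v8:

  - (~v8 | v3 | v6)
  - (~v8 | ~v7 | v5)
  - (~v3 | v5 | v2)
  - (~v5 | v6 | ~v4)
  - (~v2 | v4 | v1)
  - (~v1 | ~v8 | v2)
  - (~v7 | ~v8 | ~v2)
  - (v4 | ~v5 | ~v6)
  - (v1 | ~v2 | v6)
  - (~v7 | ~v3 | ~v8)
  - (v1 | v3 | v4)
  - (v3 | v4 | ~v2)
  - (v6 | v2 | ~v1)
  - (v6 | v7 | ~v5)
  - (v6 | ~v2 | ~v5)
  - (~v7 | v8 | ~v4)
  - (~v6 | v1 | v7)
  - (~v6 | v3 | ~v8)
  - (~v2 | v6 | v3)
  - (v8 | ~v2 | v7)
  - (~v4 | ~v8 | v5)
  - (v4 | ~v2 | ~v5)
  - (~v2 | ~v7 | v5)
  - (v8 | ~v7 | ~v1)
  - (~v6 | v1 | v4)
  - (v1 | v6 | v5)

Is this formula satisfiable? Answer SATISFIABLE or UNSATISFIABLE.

SATISFIABLE

Branch on v1: take v1 = True.
Branch on v2: take v2 = True.
For the remaining variables, v3 = True, v4 = False, v5 = False, v6 = True, v7 = False, v8 = True works.
So v1=1  v2=1  v3=1  v4=0  v5=0  v6=1  v7=0  v8=1 is a satisfying assignment.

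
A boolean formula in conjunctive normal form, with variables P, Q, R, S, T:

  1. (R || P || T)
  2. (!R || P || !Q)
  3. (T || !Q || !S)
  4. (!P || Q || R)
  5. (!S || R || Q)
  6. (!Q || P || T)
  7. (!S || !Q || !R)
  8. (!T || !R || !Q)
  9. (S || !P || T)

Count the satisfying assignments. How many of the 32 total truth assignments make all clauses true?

12

Case analysis on Q and R:
  Q=1, R=1: a clause becomes empty — 0.
  Q=1, R=0: remaining (P,S,T) ∈ {(0,0,1); (0,1,1); (1,0,1); (1,1,1)} — 4.
  Q=0, R=1: 7 of the 8 assignments to (P,S,T) work.
  Q=0, R=0: remaining (P,S,T) ∈ {(0,0,1)} — 1.
Total: 0 + 4 + 7 + 1 = 12.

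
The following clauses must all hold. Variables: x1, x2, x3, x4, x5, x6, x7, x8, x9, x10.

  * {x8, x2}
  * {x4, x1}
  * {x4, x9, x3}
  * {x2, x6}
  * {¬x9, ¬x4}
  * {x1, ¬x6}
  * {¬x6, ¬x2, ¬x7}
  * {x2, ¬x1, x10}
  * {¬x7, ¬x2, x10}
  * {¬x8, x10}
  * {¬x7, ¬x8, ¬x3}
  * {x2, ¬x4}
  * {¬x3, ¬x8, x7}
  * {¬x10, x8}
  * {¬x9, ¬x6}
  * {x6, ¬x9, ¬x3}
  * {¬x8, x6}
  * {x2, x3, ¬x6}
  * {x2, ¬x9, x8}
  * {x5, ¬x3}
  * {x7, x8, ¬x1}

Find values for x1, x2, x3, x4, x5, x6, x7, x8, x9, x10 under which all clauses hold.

x1=T, x2=T, x3=F, x4=T, x5=T, x6=T, x7=F, x8=T, x9=F, x10=T

x5 occurs only positively in the remaining clauses — set x5 = True.
Branch on x1: take x1 = True.
Try x2 = True.
For the remaining variables, x3 = False, x4 = True, x6 = True, x7 = False, x8 = True, x9 = False, x10 = True works.
Check each clause:
  1. {x2, x8} — x8 is true.
  2. {x1, x4} — x1 is true.
  3. {x3, x9, x4} — x4 is true.
  4. {x2, x6} — x2 is true.
  5. {¬x9, ¬x4} — ¬x9 is true.
  6. {x1, ¬x6} — x1 is true.
  7. {¬x7, ¬x2, ¬x6} — ¬x7 is true.
  8. {¬x1, x10, x2} — x10 is true.
  9. {¬x2, x10, ¬x7} — ¬x7 is true.
  10. {x10, ¬x8} — x10 is true.
  11. {¬x7, ¬x8, ¬x3} — ¬x7 is true.
  12. {x2, ¬x4} — x2 is true.
  13. {x7, ¬x3, ¬x8} — ¬x3 is true.
  14. {¬x10, x8} — x8 is true.
  15. {¬x6, ¬x9} — ¬x9 is true.
  16. {x6, ¬x9, ¬x3} — ¬x3 is true.
  17. {¬x8, x6} — x6 is true.
  18. {x3, x2, ¬x6} — x2 is true.
  19. {x8, ¬x9, x2} — x8 is true.
  20. {x5, ¬x3} — ¬x3 is true.
  21. {x7, ¬x1, x8} — x8 is true.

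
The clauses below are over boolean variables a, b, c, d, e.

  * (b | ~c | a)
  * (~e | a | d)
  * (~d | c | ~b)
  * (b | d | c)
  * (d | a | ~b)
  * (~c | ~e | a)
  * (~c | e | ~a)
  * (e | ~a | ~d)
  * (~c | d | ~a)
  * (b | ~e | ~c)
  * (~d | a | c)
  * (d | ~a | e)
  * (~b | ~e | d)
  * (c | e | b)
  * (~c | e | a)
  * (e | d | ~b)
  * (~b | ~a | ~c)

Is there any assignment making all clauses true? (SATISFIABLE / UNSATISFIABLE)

SATISFIABLE

Try a = True.
For the remaining variables, b = False, c = False, d = True, e = True works.
Every clause has at least one true literal under this assignment.
So a = True, b = False, c = False, d = True, e = True is a satisfying assignment.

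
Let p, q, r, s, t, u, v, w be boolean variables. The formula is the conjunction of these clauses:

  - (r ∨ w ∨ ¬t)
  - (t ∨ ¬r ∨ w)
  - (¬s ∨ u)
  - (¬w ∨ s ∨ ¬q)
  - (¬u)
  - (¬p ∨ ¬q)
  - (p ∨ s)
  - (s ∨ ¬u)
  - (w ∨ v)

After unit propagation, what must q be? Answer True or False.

False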